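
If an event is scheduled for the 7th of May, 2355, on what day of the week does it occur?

Saturday

Doomsday rule: the anchor day for the 2300s is Wednesday. For year 55: 55÷12 = 4 r 7, and 7÷4 = 1, so 4+7+1 = 12.
Wednesday + 12 ≡ Monday — that's 2355's doomsday.
In May the doomsday date is May 9.
May 7 is 2 days before May 9; 2 mod 7 = 2, so Monday − 2 = Saturday.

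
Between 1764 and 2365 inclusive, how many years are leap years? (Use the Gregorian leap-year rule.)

146

Multiples of 4 in [1764,2365]: 151.
Of those, multiples of 100: 6 (not leap unless ÷400).
Multiples of 400: 1.
Leap years = 151 − 6 + 1 = 146.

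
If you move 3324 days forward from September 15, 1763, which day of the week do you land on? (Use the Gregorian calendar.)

First find the weekday of Sep 15, 1763. Doomsday rule: the anchor day for the 1700s is Sunday. For year 63: 63÷12 = 5 r 3, and 3÷4 = 0, so 5+3+0 = 8.
Sunday + 8 ≡ Monday — that's 1763's doomsday.
In September the doomsday date is Sep 5.
Sep 15 is 10 days after Sep 5; 10 mod 7 = 3, so Monday + 3 = Thursday.
3324 mod 7 = 6, so 3324 days after a Thursday is Thursday + 6 = Wednesday.

Wednesday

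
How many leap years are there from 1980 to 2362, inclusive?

Multiples of 4 in [1980,2362]: 96.
Of those, multiples of 100: 4 (not leap unless ÷400).
Multiples of 400: 1.
Leap years = 96 − 4 + 1 = 93.

93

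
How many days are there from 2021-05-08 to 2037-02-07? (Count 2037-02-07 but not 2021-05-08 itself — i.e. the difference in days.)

5754

May 8, 2021 → May 8, 2022: 365 days.
May 8, 2022 → May 8, 2023: 365 days.
May 8, 2023 → May 8, 2024: 366 days (Feb 29, 2024 is in that span).
May 8, 2024 → May 8, 2025: 365 days.
May 8, 2025 → May 8, 2026: 365 days.
May 8, 2026 → May 8, 2027: 365 days.
May 8, 2027 → May 8, 2028: 366 days (Feb 29, 2028 is in that span).
May 8, 2028 → May 8, 2029: 365 days.
May 8, 2029 → May 8, 2030: 365 days.
May 8, 2030 → May 8, 2031: 365 days.
May 8, 2031 → May 8, 2032: 366 days (Feb 29, 2032 is in that span).
May 8, 2032 → May 8, 2033: 365 days.
May 8, 2033 → May 8, 2034: 365 days.
May 8, 2034 → May 8, 2035: 365 days.
May 8, 2035 → May 8, 2036: 366 days (Feb 29, 2036 is in that span).
May 8, 2036 → Jun 8, 2036: 31 days (May has 31).
Jun 8, 2036 → Jul 8, 2036: 30 days (June has 30).
Jul 8, 2036 → Aug 8, 2036: 31 days (July has 31).
Aug 8, 2036 → Sep 8, 2036: 31 days (August has 31).
Sep 8, 2036 → Oct 8, 2036: 30 days (September has 30).
Oct 8, 2036 → Nov 8, 2036: 31 days (October has 31).
Nov 8, 2036 → Dec 8, 2036: 30 days (November has 30).
Dec 8, 2036 → Jan 8, 2037: 31 days (December has 31).
Jan 8, 2037 → Feb 7, 2037: 30 days.
Total: 5754 days.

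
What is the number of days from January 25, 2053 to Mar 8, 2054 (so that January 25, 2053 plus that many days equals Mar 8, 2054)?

407

Jan 25, 2053 → Jan 25, 2054: 365 days.
Jan 25, 2054 → Feb 25, 2054: 31 days (January has 31).
Feb 25, 2054 → Mar 8, 2054: 11 days.
Total: 407 days.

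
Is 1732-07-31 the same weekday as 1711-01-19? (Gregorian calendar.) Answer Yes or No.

From Jan 19, 1711 to Jul 31, 1732 is 7864 days.
7864 mod 7 = 3, so they are different weekdays.
(Jan 19, 1711 is a Monday; Jul 31, 1732 is a Thursday.)

No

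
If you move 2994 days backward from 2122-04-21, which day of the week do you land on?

Thursday

Apr 21, 2122 is a Tuesday.
2994 mod 7 = 5, so 2994 days before a Tuesday is Tuesday − 5 = Thursday.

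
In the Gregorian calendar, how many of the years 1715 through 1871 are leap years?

Multiples of 4 in [1715,1871]: 39.
Of those, multiples of 100: 1 (not leap unless ÷400).
Multiples of 400: 0.
Leap years = 39 − 1 + 0 = 38.

38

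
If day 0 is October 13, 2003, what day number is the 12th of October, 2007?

Oct 13, 2003 → Oct 13, 2004: 366 days (Feb 29, 2004 is in that span).
Oct 13, 2004 → Oct 13, 2005: 365 days.
Oct 13, 2005 → Oct 13, 2006: 365 days.
Oct 13, 2006 → Nov 13, 2006: 31 days (October has 31).
Nov 13, 2006 → Dec 13, 2006: 30 days (November has 30).
Dec 13, 2006 → Jan 13, 2007: 31 days (December has 31).
Jan 13, 2007 → Feb 13, 2007: 31 days (January has 31).
Feb 13, 2007 → Mar 13, 2007: 28 days (February has 28).
Mar 13, 2007 → Apr 13, 2007: 31 days (March has 31).
Apr 13, 2007 → May 13, 2007: 30 days (April has 30).
May 13, 2007 → Jun 13, 2007: 31 days (May has 31).
Jun 13, 2007 → Jul 13, 2007: 30 days (June has 30).
Jul 13, 2007 → Aug 13, 2007: 31 days (July has 31).
Aug 13, 2007 → Sep 13, 2007: 31 days (August has 31).
Sep 13, 2007 → Oct 12, 2007: 29 days.
Total: 1460 days.

1460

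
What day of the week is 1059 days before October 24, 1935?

Tuesday

First find the weekday of Oct 24, 1935. Doomsday rule: the anchor day for the 1900s is Wednesday. For year 35: 35÷12 = 2 r 11, and 11÷4 = 2, so 2+11+2 = 15.
Wednesday + 15 ≡ Thursday — that's 1935's doomsday.
In October the doomsday date is Oct 10.
Oct 24 is 14 days after Oct 10; 14 mod 7 = 0, so Thursday + 0 = Thursday.
1059 mod 7 = 2, so 1059 days before a Thursday is Thursday − 2 = Tuesday.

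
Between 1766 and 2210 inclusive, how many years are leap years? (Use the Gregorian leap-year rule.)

Multiples of 4 in [1766,2210]: 111.
Of those, multiples of 100: 5 (not leap unless ÷400).
Multiples of 400: 1.
Leap years = 111 − 5 + 1 = 107.

107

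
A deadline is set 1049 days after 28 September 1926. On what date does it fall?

+365 (one year) → Sep 28, 1927 (684 left).
+366 (one year; includes Feb 29, 1928) → Sep 28, 1928 (318 left).
Sep has 30 days: +3 → Oct 1, 1928 (315 left).
Oct has 31 days: +31 → Nov 1, 1928 (284 left).
Nov has 30 days: +30 → Dec 1, 1928 (254 left).
Dec has 31 days: +31 → Jan 1, 1929 (223 left).
Jan has 31 days: +31 → Feb 1, 1929 (192 left).
Feb has 28 days: +28 → Mar 1, 1929 (164 left).
Mar has 31 days: +31 → Apr 1, 1929 (133 left).
Apr has 30 days: +30 → May 1, 1929 (103 left).
May has 31 days: +31 → Jun 1, 1929 (72 left).
Jun has 30 days: +30 → Jul 1, 1929 (42 left).
Jul has 31 days: +31 → Aug 1, 1929 (11 left).
+11 → Aug 12, 1929.

August 12, 1929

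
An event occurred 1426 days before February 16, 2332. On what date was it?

−365 (one year) → Feb 16, 2331 (1061 left).
−365 (one year) → Feb 16, 2330 (696 left).
−365 (one year) → Feb 16, 2329 (331 left).
−16 → Jan 31, 2329 (end of Jan, 31 days; 315 left).
−31 → Dec 31, 2328 (end of Dec, 31 days; 284 left).
−31 → Nov 30, 2328 (end of Nov, 30 days; 253 left).
−30 → Oct 31, 2328 (end of Oct, 31 days; 223 left).
−31 → Sep 30, 2328 (end of Sep, 30 days; 192 left).
−30 → Aug 31, 2328 (end of Aug, 31 days; 162 left).
−31 → Jul 31, 2328 (end of Jul, 31 days; 131 left).
−31 → Jun 30, 2328 (end of Jun, 30 days; 100 left).
−30 → May 31, 2328 (end of May, 31 days; 70 left).
−31 → Apr 30, 2328 (end of Apr, 30 days; 39 left).
−30 → Mar 31, 2328 (end of Mar, 31 days; 9 left).
−9 → Mar 22, 2328.

March 22, 2328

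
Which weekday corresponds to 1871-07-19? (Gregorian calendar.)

Wednesday

Doomsday rule: the anchor day for the 1800s is Friday. For year 71: 71÷12 = 5 r 11, and 11÷4 = 2, so 5+11+2 = 18.
Friday + 18 ≡ Tuesday — that's 1871's doomsday.
In July the doomsday date is Jul 11.
Jul 19 is 8 days after Jul 11; 8 mod 7 = 1, so Tuesday + 1 = Wednesday.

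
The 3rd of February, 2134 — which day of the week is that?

Wednesday

Doomsday rule: the anchor day for the 2100s is Sunday. For year 34: 34÷12 = 2 r 10, and 10÷4 = 2, so 2+10+2 = 14.
Sunday + 14 ≡ Sunday — that's 2134's doomsday.
In February the doomsday date is Feb 28 (2134 is not a leap year).
Feb 3 is 25 days before Feb 28; 25 mod 7 = 4, so Sunday − 4 = Wednesday.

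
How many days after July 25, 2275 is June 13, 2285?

Jul 25, 2275 → Jul 25, 2276: 366 days (Feb 29, 2276 is in that span).
Jul 25, 2276 → Jul 25, 2277: 365 days.
Jul 25, 2277 → Jul 25, 2278: 365 days.
Jul 25, 2278 → Jul 25, 2279: 365 days.
Jul 25, 2279 → Jul 25, 2280: 366 days (Feb 29, 2280 is in that span).
Jul 25, 2280 → Jul 25, 2281: 365 days.
Jul 25, 2281 → Jul 25, 2282: 365 days.
Jul 25, 2282 → Jul 25, 2283: 365 days.
Jul 25, 2283 → Jul 25, 2284: 366 days (Feb 29, 2284 is in that span).
Jul 25, 2284 → Aug 25, 2284: 31 days (July has 31).
Aug 25, 2284 → Sep 25, 2284: 31 days (August has 31).
Sep 25, 2284 → Oct 25, 2284: 30 days (September has 30).
Oct 25, 2284 → Nov 25, 2284: 31 days (October has 31).
Nov 25, 2284 → Dec 25, 2284: 30 days (November has 30).
Dec 25, 2284 → Jan 25, 2285: 31 days (December has 31).
Jan 25, 2285 → Feb 25, 2285: 31 days (January has 31).
Feb 25, 2285 → Mar 25, 2285: 28 days (February has 28).
Mar 25, 2285 → Apr 25, 2285: 31 days (March has 31).
Apr 25, 2285 → May 25, 2285: 30 days (April has 30).
May 25, 2285 → Jun 13, 2285: 19 days.
Total: 3611 days.

3611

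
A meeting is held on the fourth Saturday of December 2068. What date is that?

December 22, 2068

December 1, 2068 is a Saturday.
The first Saturday is therefore December 1 (same day).
The fourth Saturday is 1 + 3×7 = December 22.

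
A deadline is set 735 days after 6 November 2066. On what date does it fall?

November 10, 2068

+365 (one year) → Nov 6, 2067 (370 left).
Nov has 30 days: +25 → Dec 1, 2067 (345 left).
Dec has 31 days: +31 → Jan 1, 2068 (314 left).
Jan has 31 days: +31 → Feb 1, 2068 (283 left).
Feb has 29 days: +29 → Mar 1, 2068 (254 left).
Mar has 31 days: +31 → Apr 1, 2068 (223 left).
Apr has 30 days: +30 → May 1, 2068 (193 left).
May has 31 days: +31 → Jun 1, 2068 (162 left).
Jun has 30 days: +30 → Jul 1, 2068 (132 left).
Jul has 31 days: +31 → Aug 1, 2068 (101 left).
Aug has 31 days: +31 → Sep 1, 2068 (70 left).
Sep has 30 days: +30 → Oct 1, 2068 (40 left).
Oct has 31 days: +31 → Nov 1, 2068 (9 left).
+9 → Nov 10, 2068.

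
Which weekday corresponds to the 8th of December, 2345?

Doomsday rule: the anchor day for the 2300s is Wednesday. For year 45: 45÷12 = 3 r 9, and 9÷4 = 2, so 3+9+2 = 14.
Wednesday + 14 ≡ Wednesday — that's 2345's doomsday.
In December the doomsday date is Dec 12.
Dec 8 is 4 days before Dec 12; 4 mod 7 = 4, so Wednesday − 4 = Saturday.

Saturday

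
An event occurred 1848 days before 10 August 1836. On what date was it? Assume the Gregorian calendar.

July 20, 1831

−366 (one year; includes Feb 29, 1836) → Aug 10, 1835 (1482 left).
−365 (one year) → Aug 10, 1834 (1117 left).
−365 (one year) → Aug 10, 1833 (752 left).
−365 (one year) → Aug 10, 1832 (387 left).
−10 → Jul 31, 1832 (end of Jul, 31 days; 377 left).
−31 → Jun 30, 1832 (end of Jun, 30 days; 346 left).
−30 → May 31, 1832 (end of May, 31 days; 316 left).
−31 → Apr 30, 1832 (end of Apr, 30 days; 285 left).
−30 → Mar 31, 1832 (end of Mar, 31 days; 255 left).
−31 → Feb 29, 1832 (end of Feb, 29 days; 224 left).
−29 → Jan 31, 1832 (end of Jan, 31 days; 195 left).
−31 → Dec 31, 1831 (end of Dec, 31 days; 164 left).
−31 → Nov 30, 1831 (end of Nov, 30 days; 133 left).
−30 → Oct 31, 1831 (end of Oct, 31 days; 103 left).
−31 → Sep 30, 1831 (end of Sep, 30 days; 72 left).
−30 → Aug 31, 1831 (end of Aug, 31 days; 42 left).
−31 → Jul 31, 1831 (end of Jul, 31 days; 11 left).
−11 → Jul 20, 1831.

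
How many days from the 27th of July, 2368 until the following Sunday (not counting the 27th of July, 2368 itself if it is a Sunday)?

Jul 27, 2368 is a Saturday.
From Saturday to the next Sunday is 1 day.

1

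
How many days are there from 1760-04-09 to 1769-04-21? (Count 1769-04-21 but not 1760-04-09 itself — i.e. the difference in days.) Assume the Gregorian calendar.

3299

Apr 9, 1760 → Apr 9, 1761: 365 days.
Apr 9, 1761 → Apr 9, 1762: 365 days.
Apr 9, 1762 → Apr 9, 1763: 365 days.
Apr 9, 1763 → Apr 9, 1764: 366 days (Feb 29, 1764 is in that span).
Apr 9, 1764 → Apr 9, 1765: 365 days.
Apr 9, 1765 → Apr 9, 1766: 365 days.
Apr 9, 1766 → Apr 9, 1767: 365 days.
Apr 9, 1767 → Apr 9, 1768: 366 days (Feb 29, 1768 is in that span).
Apr 9, 1768 → May 9, 1768: 30 days (April has 30).
May 9, 1768 → Jun 9, 1768: 31 days (May has 31).
Jun 9, 1768 → Jul 9, 1768: 30 days (June has 30).
Jul 9, 1768 → Aug 9, 1768: 31 days (July has 31).
Aug 9, 1768 → Sep 9, 1768: 31 days (August has 31).
Sep 9, 1768 → Oct 9, 1768: 30 days (September has 30).
Oct 9, 1768 → Nov 9, 1768: 31 days (October has 31).
Nov 9, 1768 → Dec 9, 1768: 30 days (November has 30).
Dec 9, 1768 → Jan 9, 1769: 31 days (December has 31).
Jan 9, 1769 → Feb 9, 1769: 31 days (January has 31).
Feb 9, 1769 → Mar 9, 1769: 28 days (February has 28).
Mar 9, 1769 → Apr 9, 1769: 31 days (March has 31).
Apr 9, 1769 → Apr 21, 1769: 12 days.
Total: 3299 days.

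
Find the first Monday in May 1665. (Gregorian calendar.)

May 1, 1665 is a Friday.
The first Monday is therefore May 4 (3 days later).

May 4, 1665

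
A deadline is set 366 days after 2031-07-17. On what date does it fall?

Jul has 31 days: +15 → Aug 1, 2031 (351 left).
Aug has 31 days: +31 → Sep 1, 2031 (320 left).
Sep has 30 days: +30 → Oct 1, 2031 (290 left).
Oct has 31 days: +31 → Nov 1, 2031 (259 left).
Nov has 30 days: +30 → Dec 1, 2031 (229 left).
Dec has 31 days: +31 → Jan 1, 2032 (198 left).
Jan has 31 days: +31 → Feb 1, 2032 (167 left).
Feb has 29 days: +29 → Mar 1, 2032 (138 left).
Mar has 31 days: +31 → Apr 1, 2032 (107 left).
Apr has 30 days: +30 → May 1, 2032 (77 left).
May has 31 days: +31 → Jun 1, 2032 (46 left).
Jun has 30 days: +30 → Jul 1, 2032 (16 left).
+16 → Jul 17, 2032.

July 17, 2032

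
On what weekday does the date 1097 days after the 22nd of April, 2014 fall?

First find the weekday of Apr 22, 2014. Doomsday rule: the anchor day for the 2000s is Tuesday. For year 14: 14÷12 = 1 r 2, and 2÷4 = 0, so 1+2+0 = 3.
Tuesday + 3 ≡ Friday — that's 2014's doomsday.
In April the doomsday date is Apr 4.
Apr 22 is 18 days after Apr 4; 18 mod 7 = 4, so Friday + 4 = Tuesday.
1097 mod 7 = 5, so 1097 days after a Tuesday is Tuesday + 5 = Sunday.

Sunday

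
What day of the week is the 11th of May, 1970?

Monday

Doomsday rule: the anchor day for the 1900s is Wednesday. For year 70: 70÷12 = 5 r 10, and 10÷4 = 2, so 5+10+2 = 17.
Wednesday + 17 ≡ Saturday — that's 1970's doomsday.
In May the doomsday date is May 9.
May 11 is 2 days after May 9; 2 mod 7 = 2, so Saturday + 2 = Monday.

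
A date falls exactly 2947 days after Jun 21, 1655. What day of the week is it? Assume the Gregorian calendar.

Jun 21, 1655 is a Monday.
2947 mod 7 = 0, so 2947 days after a Monday is Monday + 0 = Monday.

Monday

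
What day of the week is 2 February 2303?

Monday

Doomsday rule: the anchor day for the 2300s is Wednesday. For year 03: 3÷12 = 0 r 3, and 3÷4 = 0, so 0+3+0 = 3.
Wednesday + 3 ≡ Saturday — that's 2303's doomsday.
In February the doomsday date is Feb 28 (2303 is not a leap year).
Feb 2 is 26 days before Feb 28; 26 mod 7 = 5, so Saturday − 5 = Monday.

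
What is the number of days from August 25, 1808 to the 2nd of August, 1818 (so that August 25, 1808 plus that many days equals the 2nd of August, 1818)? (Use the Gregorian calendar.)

3629

Aug 25, 1808 → Aug 25, 1809: 365 days.
Aug 25, 1809 → Aug 25, 1810: 365 days.
Aug 25, 1810 → Aug 25, 1811: 365 days.
Aug 25, 1811 → Aug 25, 1812: 366 days (Feb 29, 1812 is in that span).
Aug 25, 1812 → Aug 25, 1813: 365 days.
Aug 25, 1813 → Aug 25, 1814: 365 days.
Aug 25, 1814 → Aug 25, 1815: 365 days.
Aug 25, 1815 → Aug 25, 1816: 366 days (Feb 29, 1816 is in that span).
Aug 25, 1816 → Aug 25, 1817: 365 days.
Aug 25, 1817 → Sep 25, 1817: 31 days (August has 31).
Sep 25, 1817 → Oct 25, 1817: 30 days (September has 30).
Oct 25, 1817 → Nov 25, 1817: 31 days (October has 31).
Nov 25, 1817 → Dec 25, 1817: 30 days (November has 30).
Dec 25, 1817 → Jan 25, 1818: 31 days (December has 31).
Jan 25, 1818 → Feb 25, 1818: 31 days (January has 31).
Feb 25, 1818 → Mar 25, 1818: 28 days (February has 28).
Mar 25, 1818 → Apr 25, 1818: 31 days (March has 31).
Apr 25, 1818 → May 25, 1818: 30 days (April has 30).
May 25, 1818 → Jun 25, 1818: 31 days (May has 31).
Jun 25, 1818 → Jul 25, 1818: 30 days (June has 30).
Jul 25, 1818 → Aug 2, 1818: 8 days.
Total: 3629 days.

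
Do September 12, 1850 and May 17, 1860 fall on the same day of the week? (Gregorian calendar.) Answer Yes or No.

From Sep 12, 1850 to May 17, 1860 is 3535 days.
3535 mod 7 = 0, so they are the same weekday.
(Sep 12, 1850 is a Thursday; May 17, 1860 is a Thursday.)

Yes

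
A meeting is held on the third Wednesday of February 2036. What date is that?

February 20, 2036

February 1, 2036 is a Friday.
The first Wednesday is therefore February 6 (5 days later).
The third Wednesday is 6 + 2×7 = February 20.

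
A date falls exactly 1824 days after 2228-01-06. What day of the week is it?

Jan 6, 2228 is a Sunday.
1824 mod 7 = 4, so 1824 days after a Sunday is Sunday + 4 = Thursday.

Thursday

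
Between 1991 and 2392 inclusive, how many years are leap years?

98

Multiples of 4 in [1991,2392]: 101.
Of those, multiples of 100: 4 (not leap unless ÷400).
Multiples of 400: 1.
Leap years = 101 − 4 + 1 = 98.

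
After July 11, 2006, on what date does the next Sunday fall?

Jul 11, 2006 is a Tuesday.
From Tuesday to the next Sunday is 5 days.
Jul 11, 2006 + 5 = Jul 16, 2006.

July 16, 2006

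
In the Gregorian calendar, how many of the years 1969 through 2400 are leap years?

Multiples of 4 in [1969,2400]: 108.
Of those, multiples of 100: 5 (not leap unless ÷400).
Multiples of 400: 2.
Leap years = 108 − 5 + 2 = 105.

105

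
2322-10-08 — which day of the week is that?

Sunday

Doomsday rule: the anchor day for the 2300s is Wednesday. For year 22: 22÷12 = 1 r 10, and 10÷4 = 2, so 1+10+2 = 13.
Wednesday + 13 ≡ Tuesday — that's 2322's doomsday.
In October the doomsday date is Oct 10.
Oct 8 is 2 days before Oct 10; 2 mod 7 = 2, so Tuesday − 2 = Sunday.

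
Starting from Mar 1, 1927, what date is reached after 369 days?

March 4, 1928

Mar has 31 days: +31 → Apr 1, 1927 (338 left).
Apr has 30 days: +30 → May 1, 1927 (308 left).
May has 31 days: +31 → Jun 1, 1927 (277 left).
Jun has 30 days: +30 → Jul 1, 1927 (247 left).
Jul has 31 days: +31 → Aug 1, 1927 (216 left).
Aug has 31 days: +31 → Sep 1, 1927 (185 left).
Sep has 30 days: +30 → Oct 1, 1927 (155 left).
Oct has 31 days: +31 → Nov 1, 1927 (124 left).
Nov has 30 days: +30 → Dec 1, 1927 (94 left).
Dec has 31 days: +31 → Jan 1, 1928 (63 left).
Jan has 31 days: +31 → Feb 1, 1928 (32 left).
Feb has 29 days: +29 → Mar 1, 1928 (3 left).
+3 → Mar 4, 1928.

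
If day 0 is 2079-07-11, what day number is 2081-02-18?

588

Jul 11, 2079 → Jul 11, 2080: 366 days (Feb 29, 2080 is in that span).
Jul 11, 2080 → Aug 11, 2080: 31 days (July has 31).
Aug 11, 2080 → Sep 11, 2080: 31 days (August has 31).
Sep 11, 2080 → Oct 11, 2080: 30 days (September has 30).
Oct 11, 2080 → Nov 11, 2080: 31 days (October has 31).
Nov 11, 2080 → Dec 11, 2080: 30 days (November has 30).
Dec 11, 2080 → Jan 11, 2081: 31 days (December has 31).
Jan 11, 2081 → Feb 11, 2081: 31 days (January has 31).
Feb 11, 2081 → Feb 18, 2081: 7 days.
Total: 588 days.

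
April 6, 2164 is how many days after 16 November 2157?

2333

Nov 16, 2157 → Nov 16, 2158: 365 days.
Nov 16, 2158 → Nov 16, 2159: 365 days.
Nov 16, 2159 → Nov 16, 2160: 366 days (Feb 29, 2160 is in that span).
Nov 16, 2160 → Nov 16, 2161: 365 days.
Nov 16, 2161 → Nov 16, 2162: 365 days.
Nov 16, 2162 → Nov 16, 2163: 365 days.
Nov 16, 2163 → Dec 16, 2163: 30 days (November has 30).
Dec 16, 2163 → Jan 16, 2164: 31 days (December has 31).
Jan 16, 2164 → Feb 16, 2164: 31 days (January has 31).
Feb 16, 2164 → Mar 16, 2164: 29 days (February has 29).
Mar 16, 2164 → Apr 6, 2164: 21 days.
Total: 2333 days.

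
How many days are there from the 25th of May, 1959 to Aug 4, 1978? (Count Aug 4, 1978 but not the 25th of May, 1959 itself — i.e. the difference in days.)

7011

May 25, 1959 → May 25, 1960: 366 days (Feb 29, 1960 is in that span).
May 25, 1960 → May 25, 1961: 365 days.
May 25, 1961 → May 25, 1962: 365 days.
May 25, 1962 → May 25, 1963: 365 days.
May 25, 1963 → May 25, 1964: 366 days (Feb 29, 1964 is in that span).
May 25, 1964 → May 25, 1965: 365 days.
May 25, 1965 → May 25, 1966: 365 days.
May 25, 1966 → May 25, 1967: 365 days.
May 25, 1967 → May 25, 1968: 366 days (Feb 29, 1968 is in that span).
May 25, 1968 → May 25, 1969: 365 days.
May 25, 1969 → May 25, 1970: 365 days.
May 25, 1970 → May 25, 1971: 365 days.
May 25, 1971 → May 25, 1972: 366 days (Feb 29, 1972 is in that span).
May 25, 1972 → May 25, 1973: 365 days.
May 25, 1973 → May 25, 1974: 365 days.
May 25, 1974 → May 25, 1975: 365 days.
May 25, 1975 → May 25, 1976: 366 days (Feb 29, 1976 is in that span).
May 25, 1976 → May 25, 1977: 365 days.
May 25, 1977 → May 25, 1978: 365 days.
May 25, 1978 → Jun 25, 1978: 31 days (May has 31).
Jun 25, 1978 → Jul 25, 1978: 30 days (June has 30).
Jul 25, 1978 → Aug 4, 1978: 10 days.
Total: 7011 days.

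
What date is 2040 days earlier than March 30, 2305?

August 28, 2299

−365 (one year) → Mar 30, 2304 (1675 left).
−366 (one year; includes Feb 29, 2304) → Mar 30, 2303 (1309 left).
−365 (one year) → Mar 30, 2302 (944 left).
−365 (one year) → Mar 30, 2301 (579 left).
−365 (one year) → Mar 30, 2300 (214 left).
−30 → Feb 28, 2300 (end of Feb, 28 days; 184 left).
−28 → Jan 31, 2300 (end of Jan, 31 days; 156 left).
−31 → Dec 31, 2299 (end of Dec, 31 days; 125 left).
−31 → Nov 30, 2299 (end of Nov, 30 days; 94 left).
−30 → Oct 31, 2299 (end of Oct, 31 days; 64 left).
−31 → Sep 30, 2299 (end of Sep, 30 days; 33 left).
−30 → Aug 31, 2299 (end of Aug, 31 days; 3 left).
−3 → Aug 28, 2299.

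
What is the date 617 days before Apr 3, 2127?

−365 (one year) → Apr 3, 2126 (252 left).
−3 → Mar 31, 2126 (end of Mar, 31 days; 249 left).
−31 → Feb 28, 2126 (end of Feb, 28 days; 218 left).
−28 → Jan 31, 2126 (end of Jan, 31 days; 190 left).
−31 → Dec 31, 2125 (end of Dec, 31 days; 159 left).
−31 → Nov 30, 2125 (end of Nov, 30 days; 128 left).
−30 → Oct 31, 2125 (end of Oct, 31 days; 98 left).
−31 → Sep 30, 2125 (end of Sep, 30 days; 67 left).
−30 → Aug 31, 2125 (end of Aug, 31 days; 37 left).
−31 → Jul 31, 2125 (end of Jul, 31 days; 6 left).
−6 → Jul 25, 2125.

July 25, 2125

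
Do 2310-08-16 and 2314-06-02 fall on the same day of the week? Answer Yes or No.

Yes

From Aug 16, 2310 to Jun 2, 2314 is 1386 days.
1386 mod 7 = 0, so they are the same weekday.
(Aug 16, 2310 is a Tuesday; Jun 2, 2314 is a Tuesday.)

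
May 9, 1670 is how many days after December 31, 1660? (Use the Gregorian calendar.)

3416

Dec 31, 1660 → Dec 31, 1661: 365 days.
Dec 31, 1661 → Dec 31, 1662: 365 days.
Dec 31, 1662 → Dec 31, 1663: 365 days.
Dec 31, 1663 → Dec 31, 1664: 366 days (Feb 29, 1664 is in that span).
Dec 31, 1664 → Dec 31, 1665: 365 days.
Dec 31, 1665 → Dec 31, 1666: 365 days.
Dec 31, 1666 → Dec 31, 1667: 365 days.
Dec 31, 1667 → Dec 31, 1668: 366 days (Feb 29, 1668 is in that span).
Dec 31, 1668 → Dec 31, 1669: 365 days.
Dec 31, 1669 → Jan 31, 1670: 31 days (December has 31).
Jan 31, 1670 → Feb 28, 1670: 28 days (January has 31).
Feb 28, 1670 → Mar 28, 1670: 28 days (February has 28).
Mar 28, 1670 → Apr 28, 1670: 31 days (March has 31).
Apr 28, 1670 → May 9, 1670: 11 days.
Total: 3416 days.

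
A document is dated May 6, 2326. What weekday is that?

Thursday

Doomsday rule: the anchor day for the 2300s is Wednesday. For year 26: 26÷12 = 2 r 2, and 2÷4 = 0, so 2+2+0 = 4.
Wednesday + 4 ≡ Sunday — that's 2326's doomsday.
In May the doomsday date is May 9.
May 6 is 3 days before May 9; 3 mod 7 = 3, so Sunday − 3 = Thursday.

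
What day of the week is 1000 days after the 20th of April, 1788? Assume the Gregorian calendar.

First find the weekday of Apr 20, 1788. Doomsday rule: the anchor day for the 1700s is Sunday. For year 88: 88÷12 = 7 r 4, and 4÷4 = 1, so 7+4+1 = 12.
Sunday + 12 ≡ Friday — that's 1788's doomsday.
In April the doomsday date is Apr 4.
Apr 20 is 16 days after Apr 4; 16 mod 7 = 2, so Friday + 2 = Sunday.
1000 mod 7 = 6, so 1000 days after a Sunday is Sunday + 6 = Saturday.

Saturday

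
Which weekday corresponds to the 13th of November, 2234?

Doomsday rule: the anchor day for the 2200s is Friday. For year 34: 34÷12 = 2 r 10, and 10÷4 = 2, so 2+10+2 = 14.
Friday + 14 ≡ Friday — that's 2234's doomsday.
In November the doomsday date is Nov 7.
Nov 13 is 6 days after Nov 7; 6 mod 7 = 6, so Friday + 6 = Thursday.

Thursday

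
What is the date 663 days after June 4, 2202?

March 28, 2204

+365 (one year) → Jun 4, 2203 (298 left).
Jun has 30 days: +27 → Jul 1, 2203 (271 left).
Jul has 31 days: +31 → Aug 1, 2203 (240 left).
Aug has 31 days: +31 → Sep 1, 2203 (209 left).
Sep has 30 days: +30 → Oct 1, 2203 (179 left).
Oct has 31 days: +31 → Nov 1, 2203 (148 left).
Nov has 30 days: +30 → Dec 1, 2203 (118 left).
Dec has 31 days: +31 → Jan 1, 2204 (87 left).
Jan has 31 days: +31 → Feb 1, 2204 (56 left).
Feb has 29 days: +29 → Mar 1, 2204 (27 left).
+27 → Mar 28, 2204.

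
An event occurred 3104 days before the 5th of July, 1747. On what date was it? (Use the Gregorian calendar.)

January 4, 1739

−365 (one year) → Jul 5, 1746 (2739 left).
−365 (one year) → Jul 5, 1745 (2374 left).
−365 (one year) → Jul 5, 1744 (2009 left).
−366 (one year; includes Feb 29, 1744) → Jul 5, 1743 (1643 left).
−365 (one year) → Jul 5, 1742 (1278 left).
−365 (one year) → Jul 5, 1741 (913 left).
−365 (one year) → Jul 5, 1740 (548 left).
−366 (one year; includes Feb 29, 1740) → Jul 5, 1739 (182 left).
−5 → Jun 30, 1739 (end of Jun, 30 days; 177 left).
−30 → May 31, 1739 (end of May, 31 days; 147 left).
−31 → Apr 30, 1739 (end of Apr, 30 days; 116 left).
−30 → Mar 31, 1739 (end of Mar, 31 days; 86 left).
−31 → Feb 28, 1739 (end of Feb, 28 days; 55 left).
−28 → Jan 31, 1739 (end of Jan, 31 days; 27 left).
−27 → Jan 4, 1739.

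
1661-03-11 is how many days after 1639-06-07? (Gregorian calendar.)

Jun 7, 1639 → Jun 7, 1640: 366 days (Feb 29, 1640 is in that span).
Jun 7, 1640 → Jun 7, 1641: 365 days.
Jun 7, 1641 → Jun 7, 1642: 365 days.
Jun 7, 1642 → Jun 7, 1643: 365 days.
Jun 7, 1643 → Jun 7, 1644: 366 days (Feb 29, 1644 is in that span).
Jun 7, 1644 → Jun 7, 1645: 365 days.
Jun 7, 1645 → Jun 7, 1646: 365 days.
Jun 7, 1646 → Jun 7, 1647: 365 days.
Jun 7, 1647 → Jun 7, 1648: 366 days (Feb 29, 1648 is in that span).
Jun 7, 1648 → Jun 7, 1649: 365 days.
Jun 7, 1649 → Jun 7, 1650: 365 days.
Jun 7, 1650 → Jun 7, 1651: 365 days.
Jun 7, 1651 → Jun 7, 1652: 366 days (Feb 29, 1652 is in that span).
Jun 7, 1652 → Jun 7, 1653: 365 days.
Jun 7, 1653 → Jun 7, 1654: 365 days.
Jun 7, 1654 → Jun 7, 1655: 365 days.
Jun 7, 1655 → Jun 7, 1656: 366 days (Feb 29, 1656 is in that span).
Jun 7, 1656 → Jun 7, 1657: 365 days.
Jun 7, 1657 → Jun 7, 1658: 365 days.
Jun 7, 1658 → Jun 7, 1659: 365 days.
Jun 7, 1659 → Jun 7, 1660: 366 days (Feb 29, 1660 is in that span).
Jun 7, 1660 → Jul 7, 1660: 30 days (June has 30).
Jul 7, 1660 → Aug 7, 1660: 31 days (July has 31).
Aug 7, 1660 → Sep 7, 1660: 31 days (August has 31).
Sep 7, 1660 → Oct 7, 1660: 30 days (September has 30).
Oct 7, 1660 → Nov 7, 1660: 31 days (October has 31).
Nov 7, 1660 → Dec 7, 1660: 30 days (November has 30).
Dec 7, 1660 → Jan 7, 1661: 31 days (December has 31).
Jan 7, 1661 → Feb 7, 1661: 31 days (January has 31).
Feb 7, 1661 → Mar 7, 1661: 28 days (February has 28).
Mar 7, 1661 → Mar 11, 1661: 4 days.
Total: 7948 days.

7948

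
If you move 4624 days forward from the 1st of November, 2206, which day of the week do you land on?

Wednesday

Nov 1, 2206 is a Saturday.
4624 mod 7 = 4, so 4624 days after a Saturday is Saturday + 4 = Wednesday.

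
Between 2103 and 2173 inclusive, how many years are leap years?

Multiples of 4 in [2103,2173]: 18.
Of those, multiples of 100: 0 (not leap unless ÷400).
Multiples of 400: 0.
Leap years = 18 − 0 + 0 = 18.

18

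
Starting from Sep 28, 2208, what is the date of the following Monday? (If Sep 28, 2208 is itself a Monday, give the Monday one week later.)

Sep 28, 2208 is a Wednesday.
From Wednesday to the next Monday is 5 days.
Sep 28, 2208 + 5 = Oct 3, 2208.

October 3, 2208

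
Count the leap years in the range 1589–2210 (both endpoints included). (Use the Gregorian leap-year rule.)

150

Multiples of 4 in [1589,2210]: 155.
Of those, multiples of 100: 7 (not leap unless ÷400).
Multiples of 400: 2.
Leap years = 155 − 7 + 2 = 150.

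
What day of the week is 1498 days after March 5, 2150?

Thursday

First find the weekday of Mar 5, 2150. Doomsday rule: the anchor day for the 2100s is Sunday. For year 50: 50÷12 = 4 r 2, and 2÷4 = 0, so 4+2+0 = 6.
Sunday + 6 ≡ Saturday — that's 2150's doomsday.
In March the doomsday date is Mar 14.
Mar 5 is 9 days before Mar 14; 9 mod 7 = 2, so Saturday − 2 = Thursday.
1498 mod 7 = 0, so 1498 days after a Thursday is Thursday + 0 = Thursday.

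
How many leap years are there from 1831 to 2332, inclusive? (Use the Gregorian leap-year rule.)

122

Multiples of 4 in [1831,2332]: 126.
Of those, multiples of 100: 5 (not leap unless ÷400).
Multiples of 400: 1.
Leap years = 126 − 5 + 1 = 122.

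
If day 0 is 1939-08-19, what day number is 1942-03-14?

938

Aug 19, 1939 → Aug 19, 1940: 366 days (Feb 29, 1940 is in that span).
Aug 19, 1940 → Aug 19, 1941: 365 days.
Aug 19, 1941 → Sep 19, 1941: 31 days (August has 31).
Sep 19, 1941 → Oct 19, 1941: 30 days (September has 30).
Oct 19, 1941 → Nov 19, 1941: 31 days (October has 31).
Nov 19, 1941 → Dec 19, 1941: 30 days (November has 30).
Dec 19, 1941 → Jan 19, 1942: 31 days (December has 31).
Jan 19, 1942 → Feb 19, 1942: 31 days (January has 31).
Feb 19, 1942 → Mar 14, 1942: 23 days.
Total: 938 days.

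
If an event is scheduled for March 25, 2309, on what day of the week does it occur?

Thursday

Doomsday rule: the anchor day for the 2300s is Wednesday. For year 09: 9÷12 = 0 r 9, and 9÷4 = 2, so 0+9+2 = 11.
Wednesday + 11 ≡ Sunday — that's 2309's doomsday.
In March the doomsday date is Mar 14.
Mar 25 is 11 days after Mar 14; 11 mod 7 = 4, so Sunday + 4 = Thursday.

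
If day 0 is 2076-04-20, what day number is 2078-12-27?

981

Apr 20, 2076 → Apr 20, 2077: 365 days.
Apr 20, 2077 → Apr 20, 2078: 365 days.
Apr 20, 2078 → May 20, 2078: 30 days (April has 30).
May 20, 2078 → Jun 20, 2078: 31 days (May has 31).
Jun 20, 2078 → Jul 20, 2078: 30 days (June has 30).
Jul 20, 2078 → Aug 20, 2078: 31 days (July has 31).
Aug 20, 2078 → Sep 20, 2078: 31 days (August has 31).
Sep 20, 2078 → Oct 20, 2078: 30 days (September has 30).
Oct 20, 2078 → Nov 20, 2078: 31 days (October has 31).
Nov 20, 2078 → Dec 20, 2078: 30 days (November has 30).
Dec 20, 2078 → Dec 27, 2078: 7 days.
Total: 981 days.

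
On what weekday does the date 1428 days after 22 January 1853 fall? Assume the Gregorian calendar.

Saturday

First find the weekday of Jan 22, 1853. Doomsday rule: the anchor day for the 1800s is Friday. For year 53: 53÷12 = 4 r 5, and 5÷4 = 1, so 4+5+1 = 10.
Friday + 10 ≡ Monday — that's 1853's doomsday.
In January the doomsday date is Jan 3 (1853 is not a leap year).
Jan 22 is 19 days after Jan 3; 19 mod 7 = 5, so Monday + 5 = Saturday.
1428 mod 7 = 0, so 1428 days after a Saturday is Saturday + 0 = Saturday.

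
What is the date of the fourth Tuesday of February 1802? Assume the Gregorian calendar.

February 23, 1802

February 1, 1802 is a Monday.
The first Tuesday is therefore February 2 (1 days later).
The fourth Tuesday is 2 + 3×7 = February 23.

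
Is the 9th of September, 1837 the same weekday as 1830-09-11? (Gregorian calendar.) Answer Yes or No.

Yes

From Sep 11, 1830 to Sep 9, 1837 is 2555 days.
2555 mod 7 = 0, so they are the same weekday.
(Sep 11, 1830 is a Saturday; Sep 9, 1837 is a Saturday.)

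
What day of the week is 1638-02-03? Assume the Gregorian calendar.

Wednesday

Doomsday rule: the anchor day for the 1600s is Tuesday. For year 38: 38÷12 = 3 r 2, and 2÷4 = 0, so 3+2+0 = 5.
Tuesday + 5 ≡ Sunday — that's 1638's doomsday.
In February the doomsday date is Feb 28 (1638 is not a leap year).
Feb 3 is 25 days before Feb 28; 25 mod 7 = 4, so Sunday − 4 = Wednesday.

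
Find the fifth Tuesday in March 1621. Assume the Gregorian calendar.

March 30, 1621

March 1, 1621 is a Monday.
The first Tuesday is therefore March 2 (1 days later).
The fifth Tuesday is 2 + 4×7 = March 30.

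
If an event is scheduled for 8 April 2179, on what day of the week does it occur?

Thursday

Doomsday rule: the anchor day for the 2100s is Sunday. For year 79: 79÷12 = 6 r 7, and 7÷4 = 1, so 6+7+1 = 14.
Sunday + 14 ≡ Sunday — that's 2179's doomsday.
In April the doomsday date is Apr 4.
Apr 8 is 4 days after Apr 4; 4 mod 7 = 4, so Sunday + 4 = Thursday.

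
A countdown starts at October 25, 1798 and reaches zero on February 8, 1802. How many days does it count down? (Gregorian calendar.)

1201

Oct 25, 1798 → Oct 25, 1799: 365 days.
Oct 25, 1799 → Oct 25, 1800: 365 days.
Oct 25, 1800 → Oct 25, 1801: 365 days.
Oct 25, 1801 → Nov 25, 1801: 31 days (October has 31).
Nov 25, 1801 → Dec 25, 1801: 30 days (November has 30).
Dec 25, 1801 → Jan 25, 1802: 31 days (December has 31).
Jan 25, 1802 → Feb 8, 1802: 14 days.
Total: 1201 days.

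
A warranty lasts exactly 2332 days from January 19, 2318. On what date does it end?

+365 (one year) → Jan 19, 2319 (1967 left).
+365 (one year) → Jan 19, 2320 (1602 left).
+366 (one year; includes Feb 29, 2320) → Jan 19, 2321 (1236 left).
+365 (one year) → Jan 19, 2322 (871 left).
+365 (one year) → Jan 19, 2323 (506 left).
+365 (one year) → Jan 19, 2324 (141 left).
Jan has 31 days: +13 → Feb 1, 2324 (128 left).
Feb has 29 days: +29 → Mar 1, 2324 (99 left).
Mar has 31 days: +31 → Apr 1, 2324 (68 left).
Apr has 30 days: +30 → May 1, 2324 (38 left).
May has 31 days: +31 → Jun 1, 2324 (7 left).
+7 → Jun 8, 2324.

June 8, 2324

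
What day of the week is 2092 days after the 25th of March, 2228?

Monday

First find the weekday of Mar 25, 2228. Doomsday rule: the anchor day for the 2200s is Friday. For year 28: 28÷12 = 2 r 4, and 4÷4 = 1, so 2+4+1 = 7.
Friday + 7 ≡ Friday — that's 2228's doomsday.
In March the doomsday date is Mar 14.
Mar 25 is 11 days after Mar 14; 11 mod 7 = 4, so Friday + 4 = Tuesday.
2092 mod 7 = 6, so 2092 days after a Tuesday is Tuesday + 6 = Monday.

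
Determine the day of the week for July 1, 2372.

Saturday

Doomsday rule: the anchor day for the 2300s is Wednesday. For year 72: 72÷12 = 6 r 0, and 0÷4 = 0, so 6+0+0 = 6.
Wednesday + 6 ≡ Tuesday — that's 2372's doomsday.
In July the doomsday date is Jul 11.
Jul 1 is 10 days before Jul 11; 10 mod 7 = 3, so Tuesday − 3 = Saturday.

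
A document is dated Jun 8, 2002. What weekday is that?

Saturday

Doomsday rule: the anchor day for the 2000s is Tuesday. For year 02: 2÷12 = 0 r 2, and 2÷4 = 0, so 0+2+0 = 2.
Tuesday + 2 ≡ Thursday — that's 2002's doomsday.
In June the doomsday date is Jun 6.
Jun 8 is 2 days after Jun 6; 2 mod 7 = 2, so Thursday + 2 = Saturday.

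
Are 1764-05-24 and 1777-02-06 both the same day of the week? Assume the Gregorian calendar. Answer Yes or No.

Yes

From May 24, 1764 to Feb 6, 1777 is 4641 days.
4641 mod 7 = 0, so they are the same weekday.
(May 24, 1764 is a Thursday; Feb 6, 1777 is a Thursday.)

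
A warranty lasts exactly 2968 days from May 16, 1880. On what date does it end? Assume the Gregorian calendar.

July 1, 1888

+365 (one year) → May 16, 1881 (2603 left).
+365 (one year) → May 16, 1882 (2238 left).
+365 (one year) → May 16, 1883 (1873 left).
+366 (one year; includes Feb 29, 1884) → May 16, 1884 (1507 left).
+365 (one year) → May 16, 1885 (1142 left).
+365 (one year) → May 16, 1886 (777 left).
+365 (one year) → May 16, 1887 (412 left).
+366 (one year; includes Feb 29, 1888) → May 16, 1888 (46 left).
May has 31 days: +16 → Jun 1, 1888 (30 left).
Jun has 30 days: +30 → Jul 1, 1888 (0 left).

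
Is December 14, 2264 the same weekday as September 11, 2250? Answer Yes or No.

Yes

From Sep 11, 2250 to Dec 14, 2264 is 5208 days.
5208 mod 7 = 0, so they are the same weekday.
(Sep 11, 2250 is a Wednesday; Dec 14, 2264 is a Wednesday.)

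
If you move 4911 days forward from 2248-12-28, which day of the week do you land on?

Monday

Dec 28, 2248 is a Thursday.
4911 mod 7 = 4, so 4911 days after a Thursday is Thursday + 4 = Monday.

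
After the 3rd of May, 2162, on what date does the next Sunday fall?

May 9, 2162

May 3, 2162 is a Monday.
From Monday to the next Sunday is 6 days.
May 3, 2162 + 6 = May 9, 2162.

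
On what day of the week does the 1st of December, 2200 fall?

Monday

Doomsday rule: the anchor day for the 2200s is Friday. For year 00: 0÷12 = 0 r 0, and 0÷4 = 0, so 0+0+0 = 0.
Friday + 0 ≡ Friday — that's 2200's doomsday.
In December the doomsday date is Dec 12.
Dec 1 is 11 days before Dec 12; 11 mod 7 = 4, so Friday − 4 = Monday.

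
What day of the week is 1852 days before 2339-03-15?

First find the weekday of Mar 15, 2339. Doomsday rule: the anchor day for the 2300s is Wednesday. For year 39: 39÷12 = 3 r 3, and 3÷4 = 0, so 3+3+0 = 6.
Wednesday + 6 ≡ Tuesday — that's 2339's doomsday.
In March the doomsday date is Mar 14.
Mar 15 is 1 day after Mar 14; 1 mod 7 = 1, so Tuesday + 1 = Wednesday.
1852 mod 7 = 4, so 1852 days before a Wednesday is Wednesday − 4 = Saturday.

Saturday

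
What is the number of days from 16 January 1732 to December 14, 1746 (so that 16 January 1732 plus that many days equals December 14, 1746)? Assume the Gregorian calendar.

Jan 16, 1732 → Jan 16, 1733: 366 days (Feb 29, 1732 is in that span).
Jan 16, 1733 → Jan 16, 1734: 365 days.
Jan 16, 1734 → Jan 16, 1735: 365 days.
Jan 16, 1735 → Jan 16, 1736: 365 days.
Jan 16, 1736 → Jan 16, 1737: 366 days (Feb 29, 1736 is in that span).
Jan 16, 1737 → Jan 16, 1738: 365 days.
Jan 16, 1738 → Jan 16, 1739: 365 days.
Jan 16, 1739 → Jan 16, 1740: 365 days.
Jan 16, 1740 → Jan 16, 1741: 366 days (Feb 29, 1740 is in that span).
Jan 16, 1741 → Jan 16, 1742: 365 days.
Jan 16, 1742 → Jan 16, 1743: 365 days.
Jan 16, 1743 → Jan 16, 1744: 365 days.
Jan 16, 1744 → Jan 16, 1745: 366 days (Feb 29, 1744 is in that span).
Jan 16, 1745 → Jan 16, 1746: 365 days.
Jan 16, 1746 → Feb 16, 1746: 31 days (January has 31).
Feb 16, 1746 → Mar 16, 1746: 28 days (February has 28).
Mar 16, 1746 → Apr 16, 1746: 31 days (March has 31).
Apr 16, 1746 → May 16, 1746: 30 days (April has 30).
May 16, 1746 → Jun 16, 1746: 31 days (May has 31).
Jun 16, 1746 → Jul 16, 1746: 30 days (June has 30).
Jul 16, 1746 → Aug 16, 1746: 31 days (July has 31).
Aug 16, 1746 → Sep 16, 1746: 31 days (August has 31).
Sep 16, 1746 → Oct 16, 1746: 30 days (September has 30).
Oct 16, 1746 → Nov 16, 1746: 31 days (October has 31).
Nov 16, 1746 → Dec 14, 1746: 28 days.
Total: 5446 days.

5446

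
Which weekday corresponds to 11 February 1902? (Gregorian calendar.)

Doomsday rule: the anchor day for the 1900s is Wednesday. For year 02: 2÷12 = 0 r 2, and 2÷4 = 0, so 0+2+0 = 2.
Wednesday + 2 ≡ Friday — that's 1902's doomsday.
In February the doomsday date is Feb 28 (1902 is not a leap year).
Feb 11 is 17 days before Feb 28; 17 mod 7 = 3, so Friday − 3 = Tuesday.

Tuesday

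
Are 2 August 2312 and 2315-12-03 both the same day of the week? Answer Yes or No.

Yes

From Aug 2, 2312 to Dec 3, 2315 is 1218 days.
1218 mod 7 = 0, so they are the same weekday.
(Aug 2, 2312 is a Friday; Dec 3, 2315 is a Friday.)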